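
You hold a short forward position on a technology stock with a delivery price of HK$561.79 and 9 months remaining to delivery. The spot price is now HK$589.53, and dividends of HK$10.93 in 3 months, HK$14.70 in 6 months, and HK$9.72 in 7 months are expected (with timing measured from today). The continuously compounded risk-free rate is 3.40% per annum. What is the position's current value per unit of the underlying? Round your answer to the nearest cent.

-HK$7.07

PV(remaining dividends) I = 10.93·e^(−0.0340·3/12) + 14.70·e^(−0.0340·6/12) + 9.72·e^(−0.0340·7/12) = 34.8188
Current forward F = (S − I)·e^(rT) = (589.53 − 34.8188)·e^(0.0340·9/12) = 554.7112 × 1.025828 = 569.0383
Value (long) = (F − K)·e^(−rT) = (569.0383 − 561.79) × 0.974822 = 7.0658
Short position value = −(long value) = -HK$7.07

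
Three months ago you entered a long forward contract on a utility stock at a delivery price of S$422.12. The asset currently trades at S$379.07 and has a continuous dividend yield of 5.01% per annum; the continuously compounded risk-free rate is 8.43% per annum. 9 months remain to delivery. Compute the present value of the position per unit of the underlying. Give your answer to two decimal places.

-S$31.17

Current fair forward for the remaining 9 months: F = S·e^((r − q)·T), (r − q) = 0.0843 − 0.0501 = 0.0342
F = 379.07 · e^(0.0342 × 9/12) = 379.07 × 1.025982 = 388.9190
Value of long forward = (F − K)·e^(−rT) = (388.9190 − 422.12) · e^(−0.0843·9/12)
= -33.2010 × 0.938732 = -31.17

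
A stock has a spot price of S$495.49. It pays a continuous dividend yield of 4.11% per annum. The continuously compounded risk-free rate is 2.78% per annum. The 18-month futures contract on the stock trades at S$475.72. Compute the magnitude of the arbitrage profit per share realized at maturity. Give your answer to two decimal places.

S$9.98 per share

Fair futures: F* = S·e^(carry·T), with carry = (r − q) = 0.0278 − 0.0411 = -0.0133
F* = 495.49 · e^(-0.0133 × 18/12) = 495.49 · e^-0.019950 = 495.49 × 0.980248 = S$485.7031
Market S$475.72 < fair S$485.7031: forward underpriced → reverse cash-and-carry (short spot, go long the forward).
At maturity, profit = |F_mkt − F*| = |475.72 − 485.7031| = S$9.98 per share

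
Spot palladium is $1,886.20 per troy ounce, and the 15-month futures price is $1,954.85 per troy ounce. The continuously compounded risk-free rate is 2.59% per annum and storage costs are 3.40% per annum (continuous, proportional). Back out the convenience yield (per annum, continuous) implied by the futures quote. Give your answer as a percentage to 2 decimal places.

3.13%

F = S·e^((r+u−y)T) ⇒ (r+u−y) = ln(F/S)/T
ln(1954.85/1886.20) = 0.035749; /T ⇒ 0.028599
y = r + u − ln(F/S)/T = 0.0259 + 0.0340 − 0.028599 = 0.031301
y = 3.13%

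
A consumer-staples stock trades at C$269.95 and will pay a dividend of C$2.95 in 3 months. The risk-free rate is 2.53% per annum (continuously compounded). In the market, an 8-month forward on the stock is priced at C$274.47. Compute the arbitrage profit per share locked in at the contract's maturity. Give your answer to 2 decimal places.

PV(dividends) I = 2.95·e^(−0.0253·3/12) = 2.9314
Fair forward F* = (S − I)·e^(rT) = (269.95 − 2.9314)·e^0.016867 = 267.0186 × 1.017010 = 271.5606
Market C$274.47 > fair 271.5606: forward overpriced → cash-and-carry (borrow at r, buy the stock and collect the dividends, short the forward).
Profit at T = |F_mkt − F*| = |274.47 − 271.5606| = C$2.91 per share

C$2.91 per share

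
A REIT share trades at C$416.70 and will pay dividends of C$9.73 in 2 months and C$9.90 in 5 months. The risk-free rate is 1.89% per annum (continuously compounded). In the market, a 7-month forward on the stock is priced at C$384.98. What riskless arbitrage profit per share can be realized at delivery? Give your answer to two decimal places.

C$16.60 per share

PV(dividends) I = 9.73·e^(−0.0189·2/12) + 9.90·e^(−0.0189·5/12) = 19.5217
Fair forward F* = (S − I)·e^(rT) = (416.70 − 19.5217)·e^0.011025 = 397.1783 × 1.011086 = 401.5814
Market C$384.98 < fair 401.5814: forward underpriced → reverse cash-and-carry (short the stock, invest proceeds at r, pay the dividends, go long the forward).
Profit at T = |F_mkt − F*| = |384.98 − 401.5814| = C$16.60 per share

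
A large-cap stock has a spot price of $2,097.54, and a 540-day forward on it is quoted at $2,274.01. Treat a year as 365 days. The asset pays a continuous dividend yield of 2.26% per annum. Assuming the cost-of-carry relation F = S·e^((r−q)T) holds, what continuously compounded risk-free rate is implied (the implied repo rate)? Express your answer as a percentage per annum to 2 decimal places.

7.72%

From F = S·e^((r−q)T): (r − q) = ln(F/S)/T
ln(2274.01/2097.54) = ln(1.084132) = 0.080780
(r − q) = 0.080780 / (540/365) = 0.054601
r = ln(F/S)/T + q = 0.054601 + 0.0226 = 0.077201
r = 7.72%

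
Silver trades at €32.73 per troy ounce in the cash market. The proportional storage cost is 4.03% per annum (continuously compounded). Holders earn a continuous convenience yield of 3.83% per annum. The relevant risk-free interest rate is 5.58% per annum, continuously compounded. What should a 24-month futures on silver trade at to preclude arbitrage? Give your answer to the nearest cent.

€36.74 per troy ounce

Net carry = r + u − y = 0.0558 + 0.0403 − 0.0383 = 0.0578
F = S·e^((r+u−y)T) = 32.73 · e^(0.0578 × 24/12) = 32.73 · e^0.115600
= 32.73 × 1.122547 = €36.74 per troy ounce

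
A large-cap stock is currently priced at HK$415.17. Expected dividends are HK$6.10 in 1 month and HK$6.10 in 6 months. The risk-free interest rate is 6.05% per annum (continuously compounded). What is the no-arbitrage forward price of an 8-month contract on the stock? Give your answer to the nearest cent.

HK$419.78

PV(dividends) I = 6.10·e^(−0.0605·1/12) + 6.10·e^(−0.0605·6/12)
I = 6.0693 + 5.9182 = 11.9875
F = (S − I)·e^(rT) = (415.17 − 11.9875) · e^(0.0605·8/12)
= 403.1825 · e^0.040333 = 403.1825 × 1.041157 = HK$419.78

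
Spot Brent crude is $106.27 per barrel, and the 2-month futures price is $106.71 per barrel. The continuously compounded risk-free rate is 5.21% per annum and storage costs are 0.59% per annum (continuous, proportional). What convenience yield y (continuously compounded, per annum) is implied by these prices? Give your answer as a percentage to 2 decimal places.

F = S·e^((r+u−y)T) ⇒ (r+u−y) = ln(F/S)/T
ln(106.71/106.27) = 0.004132; /T ⇒ 0.024792
y = r + u − ln(F/S)/T = 0.0521 + 0.0059 − 0.024792 = 0.033208
y = 3.32%

3.32%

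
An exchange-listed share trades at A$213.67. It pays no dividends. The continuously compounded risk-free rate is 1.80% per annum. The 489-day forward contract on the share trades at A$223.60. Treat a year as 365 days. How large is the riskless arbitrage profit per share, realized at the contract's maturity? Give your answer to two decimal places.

A$4.71 per share

Fair forward: F* = S·e^(carry·T), with carry = r = 0.0180
F* = 213.67 · e^(0.0180 × 489/365) = 213.67 · e^0.024115 = 213.67 × 1.024408 = A$218.8853
Market A$223.60 > fair A$218.8853: forward overpriced → cash-and-carry (buy spot, short the forward).
At maturity, profit = |F_mkt − F*| = |223.60 − 218.8853| = A$4.71 per share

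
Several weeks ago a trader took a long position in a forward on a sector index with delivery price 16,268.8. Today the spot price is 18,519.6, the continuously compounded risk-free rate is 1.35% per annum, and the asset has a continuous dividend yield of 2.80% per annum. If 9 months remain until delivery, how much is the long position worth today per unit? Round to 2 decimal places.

2029.83

Current fair forward for the remaining 9 months: F = S·e^((r − q)·T), (r − q) = 0.0135 − 0.0280 = -0.0145
F = 18519.6 · e^(-0.0145 × 9/12) = 18519.6 × 0.98918392 = 18319.2905
Value of long forward = (F − K)·e^(−rT) = (18319.2905 − 16268.8) · e^(−0.0135·9/12)
= 2050.4905 × 0.98992609 = 2029.83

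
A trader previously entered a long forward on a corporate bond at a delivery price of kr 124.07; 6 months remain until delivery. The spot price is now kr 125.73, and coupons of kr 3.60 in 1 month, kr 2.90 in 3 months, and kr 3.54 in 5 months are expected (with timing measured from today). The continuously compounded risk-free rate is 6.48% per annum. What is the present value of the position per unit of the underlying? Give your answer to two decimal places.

-kr 4.26

PV(remaining coupons) I = 3.60·e^(−0.0648·1/12) + 2.90·e^(−0.0648·3/12) + 3.54·e^(−0.0648·5/12) = 9.8797
Current forward F = (S − I)·e^(rT) = (125.73 − 9.8797)·e^(0.0648·6/12) = 115.8503 × 1.032931 = 119.6654
Value (long) = (F − K)·e^(−rT) = (119.6654 − 124.07) × 0.968119 = -4.2642
Value = -kr 4.26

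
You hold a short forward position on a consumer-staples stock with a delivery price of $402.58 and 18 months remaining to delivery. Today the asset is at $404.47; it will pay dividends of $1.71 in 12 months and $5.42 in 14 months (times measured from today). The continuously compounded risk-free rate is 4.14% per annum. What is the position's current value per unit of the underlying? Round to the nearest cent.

PV(remaining dividends) I = 1.71·e^(−0.0414·12/12) + 5.42·e^(−0.0414·14/12) = 6.8051
Current forward F = (S − I)·e^(rT) = (404.47 − 6.8051)·e^(0.0414·18/12) = 397.6649 × 1.064069 = 423.1429
Value (long) = (F − K)·e^(−rT) = (423.1429 − 402.58) × 0.939789 = 19.3248
Short position value = −(long value) = -$19.32

-$19.32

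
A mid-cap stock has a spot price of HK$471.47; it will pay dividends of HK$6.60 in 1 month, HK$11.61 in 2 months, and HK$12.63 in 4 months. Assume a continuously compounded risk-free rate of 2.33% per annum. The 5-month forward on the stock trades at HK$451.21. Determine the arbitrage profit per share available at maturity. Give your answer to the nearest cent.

HK$6.12 per share

PV(dividends) I = 6.60·e^(−0.0233·1/12) + 11.61·e^(−0.0233·2/12) + 12.63·e^(−0.0233·4/12) = 30.6845
Fair forward F* = (S − I)·e^(rT) = (471.47 − 30.6845)·e^0.009708 = 440.7855 × 1.009755 = 445.0854
Market HK$451.21 > fair 445.0854: forward overpriced → cash-and-carry (borrow at r, buy the stock and collect the dividends, short the forward).
Profit at T = |F_mkt − F*| = |451.21 − 445.0854| = HK$6.12 per share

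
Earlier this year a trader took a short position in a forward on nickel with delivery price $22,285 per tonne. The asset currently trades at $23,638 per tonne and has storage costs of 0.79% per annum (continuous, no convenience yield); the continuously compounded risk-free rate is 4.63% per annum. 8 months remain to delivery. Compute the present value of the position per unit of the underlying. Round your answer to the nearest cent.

Current fair forward for the remaining 8 months: F = S·e^((r + u)·T), (r + u) = 0.0463 + 0.0079 = 0.0542
F = 23638 · e^(0.0542 × 8/12) = 23638 × 1.03679408 = 24507.7385
Value of long forward = (F − K)·e^(−rT) = (24507.7385 − 22285) · e^(−0.0463·8/12)
= 2222.7385 × 0.96960485 = 2155.18
Short position value = −(long value) = -$2155.18

-$2155.18 per tonne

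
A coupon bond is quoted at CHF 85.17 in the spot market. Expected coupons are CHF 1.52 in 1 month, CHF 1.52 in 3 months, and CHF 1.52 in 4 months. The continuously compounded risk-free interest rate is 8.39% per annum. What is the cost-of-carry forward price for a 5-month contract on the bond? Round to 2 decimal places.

CHF 83.56

PV(coupons) I = 1.52·e^(−0.0839·1/12) + 1.52·e^(−0.0839·3/12) + 1.52·e^(−0.0839·4/12)
I = 1.5094 + 1.4885 + 1.4781 = 4.4760
F = (S − I)·e^(rT) = (85.17 − 4.4760) · e^(0.0839·5/12)
= 80.6940 · e^0.034958 = 80.6940 × 1.035576 = CHF 83.56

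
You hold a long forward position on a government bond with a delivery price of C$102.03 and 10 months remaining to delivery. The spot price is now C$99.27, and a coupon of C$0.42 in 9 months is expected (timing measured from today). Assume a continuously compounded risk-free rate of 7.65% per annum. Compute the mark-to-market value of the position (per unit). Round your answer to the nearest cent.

PV(remaining coupons) I = 0.42·e^(−0.0765·9/12) = 0.3966
Current forward F = (S − I)·e^(rT) = (99.27 − 0.3966)·e^(0.0765·10/12) = 98.8734 × 1.065826 = 105.3818
Value (long) = (F − K)·e^(−rT) = (105.3818 − 102.03) × 0.938240 = 3.1448
Value = C$3.14

C$3.14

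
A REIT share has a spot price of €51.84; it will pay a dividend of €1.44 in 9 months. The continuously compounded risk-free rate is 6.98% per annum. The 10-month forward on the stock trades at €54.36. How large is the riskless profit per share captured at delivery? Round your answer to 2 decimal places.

€0.86 per share

PV(dividends) I = 1.44·e^(−0.0698·9/12) = 1.3666
Fair forward F* = (S − I)·e^(rT) = (51.84 − 1.3666)·e^0.058167 = 50.4734 × 1.059892 = 53.4964
Market €54.36 > fair 53.4964: forward overpriced → cash-and-carry (borrow at r, buy the stock and collect the dividends, short the forward).
Profit at T = |F_mkt − F*| = |54.36 − 53.4964| = €0.86 per share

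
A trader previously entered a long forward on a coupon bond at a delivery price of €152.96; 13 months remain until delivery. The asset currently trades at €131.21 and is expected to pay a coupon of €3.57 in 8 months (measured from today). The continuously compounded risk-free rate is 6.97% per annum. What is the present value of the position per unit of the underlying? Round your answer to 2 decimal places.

-€14.03

PV(remaining coupons) I = 3.57·e^(−0.0697·8/12) = 3.4079
Current forward F = (S − I)·e^(rT) = (131.21 − 3.4079)·e^(0.0697·13/12) = 127.8021 × 1.078432 = 137.8259
Value (long) = (F − K)·e^(−rT) = (137.8259 − 152.96) × 0.927272 = -14.0334
Value = -€14.03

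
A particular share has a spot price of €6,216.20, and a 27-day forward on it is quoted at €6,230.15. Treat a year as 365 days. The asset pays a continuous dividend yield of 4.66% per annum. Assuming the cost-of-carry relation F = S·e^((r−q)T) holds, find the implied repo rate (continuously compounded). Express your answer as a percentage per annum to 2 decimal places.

From F = S·e^((r−q)T): (r − q) = ln(F/S)/T
ln(6230.15/6216.20) = ln(1.002244) = 0.002241
(r − q) = 0.002241 / (27/365) = 0.030295
r = ln(F/S)/T + q = 0.030295 + 0.0466 = 0.076895
r = 7.69%

7.69%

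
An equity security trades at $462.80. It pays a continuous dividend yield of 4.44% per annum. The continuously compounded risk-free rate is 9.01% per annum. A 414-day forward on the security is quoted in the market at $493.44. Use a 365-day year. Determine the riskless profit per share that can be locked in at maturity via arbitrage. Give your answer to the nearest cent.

Fair forward: F* = S·e^(carry·T), with carry = (r − q) = 0.0901 − 0.0444 = 0.0457
F* = 462.80 · e^(0.0457 × 414/365) = 462.80 · e^0.051835 = 462.80 × 1.053202 = $487.4219
Market $493.44 > fair $487.4219: forward overpriced → cash-and-carry (buy spot, short the forward).
At maturity, profit = |F_mkt − F*| = |493.44 − 487.4219| = $6.02 per share

$6.02 per share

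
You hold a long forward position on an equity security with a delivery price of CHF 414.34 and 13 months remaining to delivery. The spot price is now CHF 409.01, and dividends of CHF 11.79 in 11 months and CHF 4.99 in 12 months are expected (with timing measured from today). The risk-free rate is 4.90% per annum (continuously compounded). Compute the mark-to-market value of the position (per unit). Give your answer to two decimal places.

CHF 0.07

PV(remaining dividends) I = 11.79·e^(−0.0490·11/12) + 4.99·e^(−0.0490·12/12) = 16.0235
Current forward F = (S − I)·e^(rT) = (409.01 − 16.0235)·e^(0.0490·13/12) = 392.9865 × 1.054518 = 414.4113
Value (long) = (F − K)·e^(−rT) = (414.4113 − 414.34) × 0.948301 = 0.0676
Value = CHF 0.07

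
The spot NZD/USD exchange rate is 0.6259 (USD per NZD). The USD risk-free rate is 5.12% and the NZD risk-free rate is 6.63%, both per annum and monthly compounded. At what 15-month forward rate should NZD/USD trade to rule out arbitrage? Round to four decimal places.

0.6143

By covered interest parity, F = S · (1+r_USD/12)^(12T) / (1+r_NZD/12)^(12T)
= 0.6259 × 1.065947 / 1.086158 = 0.6259 × 0.981392
F = 0.6143 USD per NZD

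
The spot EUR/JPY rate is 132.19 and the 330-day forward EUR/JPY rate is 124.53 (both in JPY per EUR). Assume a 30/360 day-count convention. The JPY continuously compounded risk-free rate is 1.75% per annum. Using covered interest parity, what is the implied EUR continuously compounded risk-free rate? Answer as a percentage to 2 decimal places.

8.26%

F = S·e^((r_JPY − r_EUR)T) ⇒ r_EUR = r_JPY − ln(F/S)/T
ln(124.53/132.19) = -0.059694; /(330/360) = -0.065121
r_EUR = 0.0175 + 0.065121 = 0.082621
r_EUR = 8.26%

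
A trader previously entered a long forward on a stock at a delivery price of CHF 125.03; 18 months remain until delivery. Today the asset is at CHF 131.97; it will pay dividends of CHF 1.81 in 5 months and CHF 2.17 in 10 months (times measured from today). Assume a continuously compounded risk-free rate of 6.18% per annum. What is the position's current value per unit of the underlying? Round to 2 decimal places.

PV(remaining dividends) I = 1.81·e^(−0.0618·5/12) + 2.17·e^(−0.0618·10/12) = 3.8251
Current forward F = (S − I)·e^(rT) = (131.97 − 3.8251)·e^(0.0618·18/12) = 128.1449 × 1.097133 = 140.5920
Value (long) = (F − K)·e^(−rT) = (140.5920 − 125.03) × 0.911467 = 14.1842
Value = CHF 14.18

CHF 14.18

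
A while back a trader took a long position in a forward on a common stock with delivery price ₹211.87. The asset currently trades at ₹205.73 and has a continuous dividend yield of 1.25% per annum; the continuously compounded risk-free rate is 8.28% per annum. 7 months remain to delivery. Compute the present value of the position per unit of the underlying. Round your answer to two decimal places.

₹2.36

Current fair forward for the remaining 7 months: F = S·e^((r − q)·T), (r − q) = 0.0828 − 0.0125 = 0.0703
F = 205.73 · e^(0.0703 × 7/12) = 205.73 × 1.041861 = 214.3421
Value of long forward = (F − K)·e^(−rT) = (214.3421 − 211.87) · e^(−0.0828·7/12)
= 2.4721 × 0.952848 = 2.36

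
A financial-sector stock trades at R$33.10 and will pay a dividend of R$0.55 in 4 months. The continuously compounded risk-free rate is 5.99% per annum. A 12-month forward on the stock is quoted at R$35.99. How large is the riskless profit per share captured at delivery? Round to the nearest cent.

R$1.42 per share

PV(dividends) I = 0.55·e^(−0.0599·4/12) = 0.5391
Fair forward F* = (S − I)·e^(rT) = (33.10 − 0.5391)·e^0.059900 = 32.5609 × 1.061730 = 34.5709
Market R$35.99 > fair 34.5709: forward overpriced → cash-and-carry (borrow at r, buy the stock and collect the dividends, short the forward).
Profit at T = |F_mkt − F*| = |35.99 − 34.5709| = R$1.42 per share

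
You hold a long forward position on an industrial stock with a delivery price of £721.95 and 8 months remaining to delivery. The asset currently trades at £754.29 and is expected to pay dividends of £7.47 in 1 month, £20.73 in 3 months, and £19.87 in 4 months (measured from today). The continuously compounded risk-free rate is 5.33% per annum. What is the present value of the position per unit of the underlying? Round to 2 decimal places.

PV(remaining dividends) I = 7.47·e^(−0.0533·1/12) + 20.73·e^(−0.0533·3/12) + 19.87·e^(−0.0533·4/12) = 47.4126
Current forward F = (S − I)·e^(rT) = (754.29 − 47.4126)·e^(0.0533·8/12) = 706.8774 × 1.036172 = 732.4466
Value (long) = (F − K)·e^(−rT) = (732.4466 − 721.95) × 0.965091 = 10.1302
Value = £10.13

£10.13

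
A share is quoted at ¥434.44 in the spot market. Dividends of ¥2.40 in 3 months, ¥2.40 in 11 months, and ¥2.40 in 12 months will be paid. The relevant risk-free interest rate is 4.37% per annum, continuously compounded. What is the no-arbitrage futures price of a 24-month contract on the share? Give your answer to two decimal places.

PV(dividends) I = 2.40·e^(−0.0437·3/12) + 2.40·e^(−0.0437·11/12) + 2.40·e^(−0.0437·12/12)
I = 2.3739 + 2.3058 + 2.2974 = 6.9771
F = (S − I)·e^(rT) = (434.44 − 6.9771) · e^(0.0437·24/12)
= 427.4629 · e^0.087400 = 427.4629 × 1.091333 = ¥466.50

¥466.50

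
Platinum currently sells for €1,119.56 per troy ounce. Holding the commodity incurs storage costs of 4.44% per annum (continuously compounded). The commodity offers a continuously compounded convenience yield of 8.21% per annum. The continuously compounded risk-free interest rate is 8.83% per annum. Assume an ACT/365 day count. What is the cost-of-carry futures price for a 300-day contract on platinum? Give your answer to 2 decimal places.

Net carry = r + u − y = 0.0883 + 0.0444 − 0.0821 = 0.0506
F = S·e^((r+u−y)T) = 1119.56 · e^(0.0506 × 300/365) = 1119.56 · e^0.04158904
= 1119.56 × 1.04246598 = €1,167.10 per troy ounce

€1,167.10 per troy ounce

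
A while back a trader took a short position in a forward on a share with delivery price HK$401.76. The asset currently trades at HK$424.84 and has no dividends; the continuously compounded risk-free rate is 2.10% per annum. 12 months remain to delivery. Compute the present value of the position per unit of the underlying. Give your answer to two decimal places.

-HK$31.43

Current fair forward for the remaining 12 months: F = S·e^(r·T), r = 0.0210
F = 424.84 · e^(0.0210 × 12/12) = 424.84 × 1.021222 = 433.8560
Value of long forward = (F − K)·e^(−rT) = (433.8560 − 401.76) · e^(−0.0210·12/12)
= 32.0960 × 0.979219 = 31.43
Short position value = −(long value) = -HK$31.43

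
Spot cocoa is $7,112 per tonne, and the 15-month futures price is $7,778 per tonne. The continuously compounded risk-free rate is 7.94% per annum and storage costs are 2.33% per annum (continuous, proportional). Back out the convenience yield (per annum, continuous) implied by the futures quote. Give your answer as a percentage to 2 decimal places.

F = S·e^((r+u−y)T) ⇒ (r+u−y) = ln(F/S)/T
ln(7778/7112) = 0.089516; /T ⇒ 0.071613
y = r + u − ln(F/S)/T = 0.0794 + 0.0233 − 0.071613 = 0.031087
y = 3.11%

3.11%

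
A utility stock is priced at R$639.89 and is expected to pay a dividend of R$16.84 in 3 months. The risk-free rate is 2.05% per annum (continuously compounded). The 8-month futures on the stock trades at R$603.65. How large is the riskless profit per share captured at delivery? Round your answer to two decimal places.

PV(dividends) I = 16.84·e^(−0.0205·3/12) = 16.7539
Fair futures F* = (S − I)·e^(rT) = (639.89 − 16.7539)·e^0.013667 = 623.1361 × 1.013761 = 631.7111
Market R$603.65 < fair 631.7111: forward underpriced → reverse cash-and-carry (short the stock, invest proceeds at r, pay the dividends, go long the forward).
Profit at T = |F_mkt − F*| = |603.65 − 631.7111| = R$28.06 per share

R$28.06 per share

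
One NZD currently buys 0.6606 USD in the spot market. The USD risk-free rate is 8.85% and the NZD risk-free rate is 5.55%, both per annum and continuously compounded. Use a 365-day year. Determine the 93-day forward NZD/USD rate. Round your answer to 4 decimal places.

0.6662

F = S·e^((r_USD − r_NZD)T) = 0.6606 · e^((0.0885 − 0.0555) × 93/365)
= 0.6606 · e^0.008408 = 0.6606 × 1.008443
F = 0.6662 USD per NZD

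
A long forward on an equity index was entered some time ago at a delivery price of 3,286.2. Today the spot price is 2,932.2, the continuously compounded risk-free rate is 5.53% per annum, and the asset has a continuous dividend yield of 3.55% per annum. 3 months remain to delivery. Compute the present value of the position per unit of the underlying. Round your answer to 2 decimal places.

Current fair forward for the remaining 3 months: F = S·e^((r − q)·T), (r − q) = 0.0553 − 0.0355 = 0.0198
F = 2932.2 · e^(0.0198 × 3/12) = 2932.2 × 1.00496227 = 2946.7504
Value of long forward = (F − K)·e^(−rT) = (2946.7504 − 3286.2) · e^(−0.0553·3/12)
= -339.4496 × 0.98627013 = -334.79

-334.79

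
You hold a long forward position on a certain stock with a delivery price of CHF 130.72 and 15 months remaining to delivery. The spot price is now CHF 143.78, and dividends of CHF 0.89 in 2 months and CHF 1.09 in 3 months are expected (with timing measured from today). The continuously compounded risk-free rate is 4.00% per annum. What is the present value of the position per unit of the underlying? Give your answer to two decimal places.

CHF 17.47

PV(remaining dividends) I = 0.89·e^(−0.0400·2/12) + 1.09·e^(−0.0400·3/12) = 1.9632
Current forward F = (S − I)·e^(rT) = (143.78 − 1.9632)·e^(0.0400·15/12) = 141.8168 × 1.051271 = 149.0879
Value (long) = (F − K)·e^(−rT) = (149.0879 − 130.72) × 0.951229 = 17.4721
Value = CHF 17.47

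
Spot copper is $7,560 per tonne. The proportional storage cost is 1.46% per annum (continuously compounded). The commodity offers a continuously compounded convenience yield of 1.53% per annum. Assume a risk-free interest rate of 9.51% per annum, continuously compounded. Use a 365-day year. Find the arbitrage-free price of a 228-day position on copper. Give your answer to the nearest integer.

Net carry = r + u − y = 0.0951 + 0.0146 − 0.0153 = 0.0944
F = S·e^((r+u−y)T) = 7560 · e^(0.0944 × 228/365) = 7560 · e^0.058968
= 7560 × 1.060741 = $8,019 per tonne

$8,019 per tonne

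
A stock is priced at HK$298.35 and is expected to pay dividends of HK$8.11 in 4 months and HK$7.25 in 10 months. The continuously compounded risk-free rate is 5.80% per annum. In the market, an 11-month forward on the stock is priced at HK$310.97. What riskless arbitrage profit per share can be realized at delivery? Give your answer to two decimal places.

HK$12.00 per share

PV(dividends) I = 8.11·e^(−0.0580·4/12) + 7.25·e^(−0.0580·10/12) = 14.8626
Fair forward F* = (S − I)·e^(rT) = (298.35 − 14.8626)·e^0.053167 = 283.4874 × 1.054606 = 298.9675
Market HK$310.97 > fair 298.9675: forward overpriced → cash-and-carry (borrow at r, buy the stock and collect the dividends, short the forward).
Profit at T = |F_mkt − F*| = |310.97 − 298.9675| = HK$12.00 per share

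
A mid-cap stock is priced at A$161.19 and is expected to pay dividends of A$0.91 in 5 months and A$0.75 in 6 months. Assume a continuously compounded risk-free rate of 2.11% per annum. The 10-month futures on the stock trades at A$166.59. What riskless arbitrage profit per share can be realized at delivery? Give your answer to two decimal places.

PV(dividends) I = 0.91·e^(−0.0211·5/12) + 0.75·e^(−0.0211·6/12) = 1.6442
Fair futures F* = (S − I)·e^(rT) = (161.19 − 1.6442)·e^0.017583 = 159.5458 × 1.017738 = 162.3758
Market A$166.59 > fair 162.3758: forward overpriced → cash-and-carry (borrow at r, buy the stock and collect the dividends, short the forward).
Profit at T = |F_mkt − F*| = |166.59 − 162.3758| = A$4.21 per share

A$4.21 per share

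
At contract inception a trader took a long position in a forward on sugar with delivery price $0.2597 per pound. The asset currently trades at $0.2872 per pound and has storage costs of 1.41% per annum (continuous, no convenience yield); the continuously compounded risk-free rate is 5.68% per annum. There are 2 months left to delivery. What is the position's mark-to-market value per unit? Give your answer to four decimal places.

$0.0306 per pound

Current fair forward for the remaining 2 months: F = S·e^((r + u)·T), (r + u) = 0.0568 + 0.0141 = 0.0709
F = 0.2872 · e^(0.0709 × 2/12) = 0.2872 × 1.011887 = 0.2906
Value of long forward = (F − K)·e^(−rT) = (0.2906 − 0.2597) · e^(−0.0568·2/12)
= 0.0309 × 0.990578 = 0.0306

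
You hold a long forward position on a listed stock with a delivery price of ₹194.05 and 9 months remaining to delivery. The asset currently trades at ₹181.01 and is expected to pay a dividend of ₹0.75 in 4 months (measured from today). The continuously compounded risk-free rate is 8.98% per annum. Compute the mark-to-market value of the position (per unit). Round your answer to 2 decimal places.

-₹1.13

PV(remaining dividends) I = 0.75·e^(−0.0898·4/12) = 0.7279
Current forward F = (S − I)·e^(rT) = (181.01 − 0.7279)·e^(0.0898·9/12) = 180.2821 × 1.069670 = 192.8424
Value (long) = (F − K)·e^(−rT) = (192.8424 − 194.05) × 0.934868 = -1.1289
Value = -₹1.13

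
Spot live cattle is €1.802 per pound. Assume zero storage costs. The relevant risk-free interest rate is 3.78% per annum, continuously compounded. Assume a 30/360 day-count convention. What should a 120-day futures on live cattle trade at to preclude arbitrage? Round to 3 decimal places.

F = S·e^(rT) = 1.802 · e^(0.0378 × 120/360) = 1.802 · e^0.012600
= 1.802 × 1.012680 = €1.825 per pound

€1.825 per pound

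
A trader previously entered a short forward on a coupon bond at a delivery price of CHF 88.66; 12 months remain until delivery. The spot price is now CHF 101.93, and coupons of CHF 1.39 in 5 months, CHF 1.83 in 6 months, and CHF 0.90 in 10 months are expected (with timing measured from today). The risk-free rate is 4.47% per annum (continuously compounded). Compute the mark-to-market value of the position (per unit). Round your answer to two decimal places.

PV(remaining coupons) I = 1.39·e^(−0.0447·5/12) + 1.83·e^(−0.0447·6/12) + 0.90·e^(−0.0447·10/12) = 4.0210
Current forward F = (S − I)·e^(rT) = (101.93 − 4.0210)·e^(0.0447·12/12) = 97.9090 × 1.045714 = 102.3848
Value (long) = (F − K)·e^(−rT) = (102.3848 − 88.66) × 0.956284 = 13.1248
Short position value = −(long value) = -CHF 13.12

-CHF 13.12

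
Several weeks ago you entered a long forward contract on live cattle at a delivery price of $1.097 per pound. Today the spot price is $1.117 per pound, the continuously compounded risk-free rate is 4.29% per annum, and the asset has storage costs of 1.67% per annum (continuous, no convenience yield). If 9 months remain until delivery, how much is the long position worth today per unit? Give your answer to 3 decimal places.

Current fair forward for the remaining 9 months: F = S·e^((r + u)·T), (r + u) = 0.0429 + 0.0167 = 0.0596
F = 1.117 · e^(0.0596 × 9/12) = 1.117 × 1.045714 = 1.1681
Value of long forward = (F − K)·e^(−rT) = (1.1681 − 1.097) · e^(−0.0429·9/12)
= 0.0711 × 0.968337 = 0.069

$0.069 per pound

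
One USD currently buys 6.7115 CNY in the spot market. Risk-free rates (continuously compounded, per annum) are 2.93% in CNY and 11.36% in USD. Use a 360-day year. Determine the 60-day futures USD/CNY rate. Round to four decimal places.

6.6179

F = S·e^((r_CNY − r_USD)T) = 6.7115 · e^((0.0293 − 0.1136) × 60/360)
= 6.7115 · e^-0.014050 = 6.7115 × 0.986048
F = 6.6179 CNY per USD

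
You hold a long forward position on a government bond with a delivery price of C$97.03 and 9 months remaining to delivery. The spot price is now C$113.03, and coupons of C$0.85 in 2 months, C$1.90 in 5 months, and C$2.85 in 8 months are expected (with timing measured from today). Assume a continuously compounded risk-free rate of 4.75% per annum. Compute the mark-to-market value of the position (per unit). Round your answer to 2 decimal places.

PV(remaining coupons) I = 0.85·e^(−0.0475·2/12) + 1.90·e^(−0.0475·5/12) + 2.85·e^(−0.0475·8/12) = 5.4672
Current forward F = (S − I)·e^(rT) = (113.03 − 5.4672)·e^(0.0475·9/12) = 107.5628 × 1.036267 = 111.4638
Value (long) = (F − K)·e^(−rT) = (111.4638 − 97.03) × 0.965002 = 13.9286
Value = C$13.93

C$13.93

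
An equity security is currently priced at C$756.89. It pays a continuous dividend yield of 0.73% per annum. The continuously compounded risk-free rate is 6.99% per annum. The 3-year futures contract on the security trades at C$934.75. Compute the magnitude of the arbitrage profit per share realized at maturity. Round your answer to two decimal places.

Fair futures: F* = S·e^(carry·T), with carry = (r − q) = 0.0699 − 0.0073 = 0.0626
F* = 756.89 · e^(0.0626 × 3) = 756.89 · e^0.187800 = 756.89 × 1.206592 = C$913.2574
Market C$934.75 > fair C$913.2574: forward overpriced → cash-and-carry (buy spot, short the forward).
At maturity, profit = |F_mkt − F*| = |934.75 − 913.2574| = C$21.49 per share

C$21.49 per share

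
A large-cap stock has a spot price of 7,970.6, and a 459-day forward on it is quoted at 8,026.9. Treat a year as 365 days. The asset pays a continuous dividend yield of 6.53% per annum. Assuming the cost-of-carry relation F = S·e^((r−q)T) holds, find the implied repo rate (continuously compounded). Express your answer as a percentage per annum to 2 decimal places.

7.09%

From F = S·e^((r−q)T): (r − q) = ln(F/S)/T
ln(8026.9/7970.6) = ln(1.007063) = 0.007038
(r − q) = 0.007038 / (459/365) = 0.005597
r = ln(F/S)/T + q = 0.005597 + 0.0653 = 0.070897
r = 7.09%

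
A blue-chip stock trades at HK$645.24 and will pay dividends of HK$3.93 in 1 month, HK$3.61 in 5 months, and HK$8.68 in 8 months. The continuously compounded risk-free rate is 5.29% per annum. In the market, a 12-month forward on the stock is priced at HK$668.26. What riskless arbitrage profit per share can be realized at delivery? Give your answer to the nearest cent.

HK$4.65 per share

PV(dividends) I = 3.93·e^(−0.0529·1/12) + 3.61·e^(−0.0529·5/12) + 8.68·e^(−0.0529·8/12) = 15.8232
Fair forward F* = (S − I)·e^(rT) = (645.24 − 15.8232)·e^0.052900 = 629.4168 × 1.054324 = 663.6092
Market HK$668.26 > fair 663.6092: forward overpriced → cash-and-carry (borrow at r, buy the stock and collect the dividends, short the forward).
Profit at T = |F_mkt − F*| = |668.26 − 663.6092| = HK$4.65 per share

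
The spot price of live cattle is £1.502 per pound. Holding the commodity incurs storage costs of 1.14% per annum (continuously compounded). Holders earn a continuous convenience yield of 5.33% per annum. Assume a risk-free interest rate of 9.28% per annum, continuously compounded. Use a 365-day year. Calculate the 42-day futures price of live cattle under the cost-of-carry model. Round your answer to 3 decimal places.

Net carry = r + u − y = 0.0928 + 0.0114 − 0.0533 = 0.0509
F = S·e^((r+u−y)T) = 1.502 · e^(0.0509 × 42/365) = 1.502 · e^0.005857
= 1.502 × 1.005874 = £1.511 per pound

£1.511 per pound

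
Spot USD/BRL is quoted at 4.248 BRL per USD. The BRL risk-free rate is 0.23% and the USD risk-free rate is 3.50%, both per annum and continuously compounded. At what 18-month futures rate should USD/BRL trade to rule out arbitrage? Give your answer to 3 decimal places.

F = S·e^((r_BRL − r_USD)T) = 4.248 · e^((0.0023 − 0.0350) × 18/12)
= 4.248 · e^-0.049050 = 4.248 × 0.952134
F = 4.045 BRL per USD

4.045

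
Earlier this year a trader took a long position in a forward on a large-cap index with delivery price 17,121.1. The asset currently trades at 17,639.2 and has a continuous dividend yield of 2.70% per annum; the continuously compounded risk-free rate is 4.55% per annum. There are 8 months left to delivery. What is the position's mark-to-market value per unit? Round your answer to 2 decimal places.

714.98

Current fair forward for the remaining 8 months: F = S·e^((r − q)·T), (r − q) = 0.0455 − 0.0270 = 0.0185
F = 17639.2 · e^(0.0185 × 8/12) = 17639.2 × 1.01240970 = 17858.0972
Value of long forward = (F − K)·e^(−rT) = (17858.0972 − 17121.1) · e^(−0.0455·8/12)
= 736.9972 × 0.97012211 = 714.98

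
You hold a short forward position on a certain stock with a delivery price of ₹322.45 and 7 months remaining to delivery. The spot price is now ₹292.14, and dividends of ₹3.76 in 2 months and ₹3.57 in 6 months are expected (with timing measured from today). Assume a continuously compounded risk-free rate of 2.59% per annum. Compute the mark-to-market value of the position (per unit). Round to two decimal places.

₹32.74

PV(remaining dividends) I = 3.76·e^(−0.0259·2/12) + 3.57·e^(−0.0259·6/12) = 7.2679
Current forward F = (S − I)·e^(rT) = (292.14 − 7.2679)·e^(0.0259·7/12) = 284.8721 × 1.015223 = 289.2087
Value (long) = (F − K)·e^(−rT) = (289.2087 − 322.45) × 0.985005 = -32.7428
Short position value = −(long value) = ₹32.74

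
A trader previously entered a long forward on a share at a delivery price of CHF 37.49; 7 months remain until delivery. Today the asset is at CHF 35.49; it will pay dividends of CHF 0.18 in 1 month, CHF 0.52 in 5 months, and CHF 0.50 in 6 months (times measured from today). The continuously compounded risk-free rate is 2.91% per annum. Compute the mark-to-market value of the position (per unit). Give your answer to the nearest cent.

-CHF 2.56

PV(remaining dividends) I = 0.18·e^(−0.0291·1/12) + 0.52·e^(−0.0291·5/12) + 0.50·e^(−0.0291·6/12) = 1.1861
Current forward F = (S − I)·e^(rT) = (35.49 − 1.1861)·e^(0.0291·7/12) = 34.3039 × 1.017120 = 34.8912
Value (long) = (F − K)·e^(−rT) = (34.8912 − 37.49) × 0.983168 = -2.5551
Value = -CHF 2.56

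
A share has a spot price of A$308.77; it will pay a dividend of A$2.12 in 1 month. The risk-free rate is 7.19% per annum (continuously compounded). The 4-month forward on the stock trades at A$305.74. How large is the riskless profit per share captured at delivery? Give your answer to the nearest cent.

PV(dividends) I = 2.12·e^(−0.0719·1/12) = 2.1073
Fair forward F* = (S − I)·e^(rT) = (308.77 − 2.1073)·e^0.023967 = 306.6627 × 1.024257 = 314.1014
Market A$305.74 < fair 314.1014: forward underpriced → reverse cash-and-carry (short the stock, invest proceeds at r, pay the dividends, go long the forward).
Profit at T = |F_mkt − F*| = |305.74 − 314.1014| = A$8.36 per share

A$8.36 per share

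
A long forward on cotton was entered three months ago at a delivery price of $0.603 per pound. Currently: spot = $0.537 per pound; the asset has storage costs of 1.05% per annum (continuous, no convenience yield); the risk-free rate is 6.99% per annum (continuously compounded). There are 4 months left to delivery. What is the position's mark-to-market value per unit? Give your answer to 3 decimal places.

-$0.050 per pound

Current fair forward for the remaining 4 months: F = S·e^((r + u)·T), (r + u) = 0.0699 + 0.0105 = 0.0804
F = 0.537 · e^(0.0804 × 4/12) = 0.537 × 1.027162 = 0.5516
Value of long forward = (F − K)·e^(−rT) = (0.5516 − 0.603) · e^(−0.0699·4/12)
= -0.0514 × 0.976969 = -0.050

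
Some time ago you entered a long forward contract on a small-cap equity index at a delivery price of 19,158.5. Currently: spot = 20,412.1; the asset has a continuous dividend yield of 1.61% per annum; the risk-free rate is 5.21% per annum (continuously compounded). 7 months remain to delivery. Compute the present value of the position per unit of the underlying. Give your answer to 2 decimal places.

1636.29

Current fair forward for the remaining 7 months: F = S·e^((r − q)·T), (r − q) = 0.0521 − 0.0161 = 0.0360
F = 20412.1 · e^(0.0360 × 7/12) = 20412.1 × 1.02122205 = 20845.2866
Value of long forward = (F − K)·e^(−rT) = (20845.2866 − 19158.5) · e^(−0.0521·7/12)
= 1686.7866 × 0.97006552 = 1636.29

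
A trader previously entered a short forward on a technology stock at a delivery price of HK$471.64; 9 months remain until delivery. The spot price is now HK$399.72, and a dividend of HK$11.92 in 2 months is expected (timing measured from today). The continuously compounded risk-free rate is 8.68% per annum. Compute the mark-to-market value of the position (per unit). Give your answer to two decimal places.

PV(remaining dividends) I = 11.92·e^(−0.0868·2/12) = 11.7488
Current forward F = (S − I)·e^(rT) = (399.72 − 11.7488)·e^(0.0868·9/12) = 387.9712 × 1.067266 = 414.0685
Value (long) = (F − K)·e^(−rT) = (414.0685 − 471.64) × 0.936974 = -53.9430
Short position value = −(long value) = HK$53.94

HK$53.94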